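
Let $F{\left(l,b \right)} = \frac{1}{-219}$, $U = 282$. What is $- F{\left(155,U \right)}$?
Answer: $\frac{1}{219} \approx 0.0045662$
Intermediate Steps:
$F{\left(l,b \right)} = - \frac{1}{219}$
$- F{\left(155,U \right)} = \left(-1\right) \left(- \frac{1}{219}\right) = \frac{1}{219}$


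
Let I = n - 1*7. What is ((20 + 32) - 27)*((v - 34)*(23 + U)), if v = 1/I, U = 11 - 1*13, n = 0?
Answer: -17925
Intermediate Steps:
I = -7 (I = 0 - 1*7 = 0 - 7 = -7)
U = -2 (U = 11 - 13 = -2)
v = -1/7 (v = 1/(-7) = -1/7 ≈ -0.14286)
((20 + 32) - 27)*((v - 34)*(23 + U)) = ((20 + 32) - 27)*((-1/7 - 34)*(23 - 2)) = (52 - 27)*(-239/7*21) = 25*(-717) = -17925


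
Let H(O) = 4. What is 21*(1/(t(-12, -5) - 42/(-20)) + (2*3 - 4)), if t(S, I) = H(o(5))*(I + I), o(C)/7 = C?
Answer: 15708/379 ≈ 41.446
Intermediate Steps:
o(C) = 7*C
t(S, I) = 8*I (t(S, I) = 4*(I + I) = 4*(2*I) = 8*I)
21*(1/(t(-12, -5) - 42/(-20)) + (2*3 - 4)) = 21*(1/(8*(-5) - 42/(-20)) + (2*3 - 4)) = 21*(1/(-40 - 42*(-1/20)) + (6 - 4)) = 21*(1/(-40 + 21/10) + 2) = 21*(1/(-379/10) + 2) = 21*(-10/379 + 2) = 21*(748/379) = 15708/379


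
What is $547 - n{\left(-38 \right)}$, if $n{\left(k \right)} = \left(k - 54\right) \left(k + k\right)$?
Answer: $-6445$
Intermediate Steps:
$n{\left(k \right)} = 2 k \left(-54 + k\right)$ ($n{\left(k \right)} = \left(-54 + k\right) 2 k = 2 k \left(-54 + k\right)$)
$547 - n{\left(-38 \right)} = 547 - 2 \left(-38\right) \left(-54 - 38\right) = 547 - 2 \left(-38\right) \left(-92\right) = 547 - 6992 = -6445$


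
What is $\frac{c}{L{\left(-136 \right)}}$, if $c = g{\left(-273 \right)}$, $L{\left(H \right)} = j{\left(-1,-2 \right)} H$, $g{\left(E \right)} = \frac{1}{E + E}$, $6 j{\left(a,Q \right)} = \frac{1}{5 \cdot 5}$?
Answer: $\frac{25}{12376} \approx 0.00202$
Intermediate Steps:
$j{\left(a,Q \right)} = \frac{1}{150}$ ($j{\left(a,Q \right)} = \frac{1}{6 \cdot 5 \cdot 5} = \frac{1}{6 \cdot 25} = \frac{1}{6} \cdot \frac{1}{25} = \frac{1}{150}$)
$g{\left(E \right)} = \frac{1}{2 E}$
$L{\left(H \right)} = \frac{H}{150}$
$c = - \frac{1}{546}$ ($c = \frac{1}{2 \left(-273\right)} = \frac{1}{2} \left(- \frac{1}{273}\right) = - \frac{1}{546} \approx -0.0018315$)
$\frac{c}{L{\left(-136 \right)}} = - \frac{1}{546 \cdot \frac{1}{150} \left(-136\right)} = - \frac{1}{546 \left(- \frac{68}{75}\right)} = \left(- \frac{1}{546}\right) \left(- \frac{75}{68}\right) = \frac{25}{12376}$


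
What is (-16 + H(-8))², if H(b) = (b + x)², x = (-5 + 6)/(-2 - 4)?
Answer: 3330625/1296 ≈ 2569.9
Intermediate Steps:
x = -⅙ (x = 1/(-6) = 1*(-⅙) = -⅙ ≈ -0.16667)
H(b) = (-⅙ + b)² (H(b) = (b - ⅙)² = (-⅙ + b)²)
(-16 + H(-8))² = (-16 + (-1 + 6*(-8))²/36)² = (-16 + (-1 - 48)²/36)² = (-16 + (1/36)*(-49)²)² = (-16 + (1/36)*2401)² = (-16 + 2401/36)² = (1825/36)² = 3330625/1296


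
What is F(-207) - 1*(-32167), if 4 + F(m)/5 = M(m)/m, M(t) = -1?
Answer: 6654434/207 ≈ 32147.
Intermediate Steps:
F(m) = -20 - 5/m (F(m) = -20 + 5*(-1/m) = -20 - 5/m)
F(-207) - 1*(-32167) = (-20 - 5/(-207)) - 1*(-32167) = (-20 - 5*(-1/207)) + 32167 = (-20 + 5/207) + 32167 = -4135/207 + 32167 = 6654434/207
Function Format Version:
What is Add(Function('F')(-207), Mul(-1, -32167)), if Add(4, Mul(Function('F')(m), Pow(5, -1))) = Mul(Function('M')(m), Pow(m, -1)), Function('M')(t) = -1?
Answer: Rational(6654434, 207) ≈ 32147.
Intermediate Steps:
Function('F')(m) = Add(-20, Mul(-5, Pow(m, -1))) (Function('F')(m) = Add(-20, Mul(5, Mul(-1, Pow(m, -1)))) = Add(-20, Mul(-5, Pow(m, -1))))
Add(Function('F')(-207), Mul(-1, -32167)) = Add(Add(-20, Mul(-5, Pow(-207, -1))), Mul(-1, -32167)) = Add(Add(-20, Mul(-5, Rational(-1, 207))), 32167) = Add(Add(-20, Rational(5, 207)), 32167) = Add(Rational(-4135, 207), 32167) = Rational(6654434, 207)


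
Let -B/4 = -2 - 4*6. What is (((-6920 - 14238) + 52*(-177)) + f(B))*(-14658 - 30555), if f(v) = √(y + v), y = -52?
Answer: 1372757106 - 90426*√13 ≈ 1.3724e+9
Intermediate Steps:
B = 104 (B = -4*(-2 - 4*6) = -4*(-2 - 24) = -4*(-26) = 104)
f(v) = √(-52 + v)
(((-6920 - 14238) + 52*(-177)) + f(B))*(-14658 - 30555) = (((-6920 - 14238) + 52*(-177)) + √(-52 + 104))*(-14658 - 30555) = ((-21158 - 9204) + √52)*(-45213) = (-30362 + 2*√13)*(-45213) = 1372757106 - 90426*√13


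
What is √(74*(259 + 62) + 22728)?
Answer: √46482 ≈ 215.60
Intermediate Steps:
√(74*(259 + 62) + 22728) = √(74*321 + 22728) = √(23754 + 22728) = √46482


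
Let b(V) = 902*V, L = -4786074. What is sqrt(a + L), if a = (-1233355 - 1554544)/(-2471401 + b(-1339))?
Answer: I*sqrt(64786001367121210113)/3679179 ≈ 2187.7*I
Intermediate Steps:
a = 2787899/3679179 (a = (-1233355 - 1554544)/(-2471401 + 902*(-1339)) = -2787899/(-2471401 - 1207778) = -2787899/(-3679179) = -2787899*(-1/3679179) = 2787899/3679179 ≈ 0.75775)
sqrt(a + L) = sqrt(2787899/3679179 - 4786074) = sqrt(-17608820165347/3679179) = I*sqrt(64786001367121210113)/3679179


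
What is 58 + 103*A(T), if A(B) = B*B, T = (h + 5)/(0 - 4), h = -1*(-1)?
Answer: 1159/4 ≈ 289.75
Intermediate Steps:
h = 1
T = -3/2 (T = (1 + 5)/(0 - 4) = 6/(-4) = 6*(-¼) = -3/2 ≈ -1.5000)
A(B) = B²
58 + 103*A(T) = 58 + 103*(-3/2)² = 58 + 103*(9/4) = 58 + 927/4 = 1159/4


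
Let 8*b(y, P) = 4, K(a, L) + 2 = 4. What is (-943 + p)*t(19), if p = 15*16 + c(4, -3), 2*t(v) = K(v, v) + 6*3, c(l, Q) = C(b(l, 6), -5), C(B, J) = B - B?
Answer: -7030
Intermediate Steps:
K(a, L) = 2 (K(a, L) = -2 + 4 = 2)
b(y, P) = ½ (b(y, P) = (⅛)*4 = ½)
C(B, J) = 0
c(l, Q) = 0
t(v) = 10 (t(v) = (2 + 6*3)/2 = (2 + 18)/2 = (½)*20 = 10)
p = 240 (p = 15*16 + 0 = 240 + 0 = 240)
(-943 + p)*t(19) = (-943 + 240)*10 = -703*10 = -7030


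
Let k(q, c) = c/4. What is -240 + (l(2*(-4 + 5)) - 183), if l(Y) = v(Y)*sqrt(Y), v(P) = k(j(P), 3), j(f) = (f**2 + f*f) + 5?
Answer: -423 + 3*sqrt(2)/4 ≈ -421.94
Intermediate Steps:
j(f) = 5 + 2*f**2 (j(f) = (f**2 + f**2) + 5 = 2*f**2 + 5 = 5 + 2*f**2)
k(q, c) = c/4 (k(q, c) = c*(1/4) = c/4)
v(P) = 3/4 (v(P) = (1/4)*3 = 3/4)
l(Y) = 3*sqrt(Y)/4
-240 + (l(2*(-4 + 5)) - 183) = -240 + (3*sqrt(2*(-4 + 5))/4 - 183) = -240 + (3*sqrt(2*1)/4 - 183) = -240 + (3*sqrt(2)/4 - 183) = -240 + (-183 + 3*sqrt(2)/4) = -423 + 3*sqrt(2)/4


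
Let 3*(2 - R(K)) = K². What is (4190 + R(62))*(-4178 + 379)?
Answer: -33172868/3 ≈ -1.1058e+7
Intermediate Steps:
R(K) = 2 - K²/3
(4190 + R(62))*(-4178 + 379) = (4190 + (2 - ⅓*62²))*(-4178 + 379) = (4190 + (2 - ⅓*3844))*(-3799) = (4190 + (2 - 3844/3))*(-3799) = (4190 - 3838/3)*(-3799) = (8732/3)*(-3799) = -33172868/3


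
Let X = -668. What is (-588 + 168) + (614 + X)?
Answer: -474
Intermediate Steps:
(-588 + 168) + (614 + X) = (-588 + 168) + (614 - 668) = -420 - 54 = -474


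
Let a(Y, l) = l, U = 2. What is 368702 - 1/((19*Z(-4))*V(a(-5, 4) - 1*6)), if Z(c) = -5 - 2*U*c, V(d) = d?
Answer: 154117437/418 ≈ 3.6870e+5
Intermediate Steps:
Z(c) = -5 - 4*c (Z(c) = -5 - 2*2*c = -5 - 4*c)
368702 - 1/((19*Z(-4))*V(a(-5, 4) - 1*6)) = 368702 - 1/((19*(-5 - 4*(-4)))*(4 - 1*6)) = 368702 - 1/((19*(-5 + 16))*(4 - 6)) = 368702 - 1/((19*11)*(-2)) = 368702 - 1/(209*(-2)) = 368702 - 1/(-418) = 368702 - 1*(-1/418) = 368702 + 1/418 = 154117437/418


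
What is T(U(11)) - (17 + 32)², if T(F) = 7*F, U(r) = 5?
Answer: -2366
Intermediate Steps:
T(U(11)) - (17 + 32)² = 7*5 - (17 + 32)² = 35 - 1*49² = 35 - 1*2401 = 35 - 2401 = -2366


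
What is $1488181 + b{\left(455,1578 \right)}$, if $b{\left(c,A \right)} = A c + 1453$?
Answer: $2207624$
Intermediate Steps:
$b{\left(c,A \right)} = 1453 + A c$
$1488181 + b{\left(455,1578 \right)} = 1488181 + \left(1453 + 1578 \cdot 455\right) = 1488181 + \left(1453 + 717990\right) = 1488181 + 719443 = 2207624$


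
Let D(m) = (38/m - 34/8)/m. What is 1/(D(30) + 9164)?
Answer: 1800/16495021 ≈ 0.00010912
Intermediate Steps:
D(m) = (-17/4 + 38/m)/m (D(m) = (38/m - 34*⅛)/m = (38/m - 17/4)/m = (-17/4 + 38/m)/m)
1/(D(30) + 9164) = 1/((¼)*(152 - 17*30)/30² + 9164) = 1/((¼)*(1/900)*(152 - 510) + 9164) = 1/((¼)*(1/900)*(-358) + 9164) = 1/(-179/1800 + 9164) = 1/(16495021/1800) = 1800/16495021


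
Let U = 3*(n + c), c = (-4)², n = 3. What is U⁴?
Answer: 10556001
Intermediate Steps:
c = 16
U = 57 (U = 3*(3 + 16) = 3*19 = 57)
U⁴ = 57⁴ = 10556001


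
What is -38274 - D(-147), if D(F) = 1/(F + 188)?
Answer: -1569235/41 ≈ -38274.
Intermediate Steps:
D(F) = 1/(188 + F)
-38274 - D(-147) = -38274 - 1/(188 - 147) = -38274 - 1/41 = -1569235/41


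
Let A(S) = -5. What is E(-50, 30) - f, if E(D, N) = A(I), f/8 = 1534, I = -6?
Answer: -12277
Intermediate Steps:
f = 12272 (f = 8*1534 = 12272)
E(D, N) = -5
E(-50, 30) - f = -5 - 1*12272 = -5 - 12272 = -12277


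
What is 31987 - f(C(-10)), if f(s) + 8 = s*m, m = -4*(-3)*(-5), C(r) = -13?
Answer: 31215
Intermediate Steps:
m = -60 (m = 12*(-5) = -60)
f(s) = -8 - 60*s (f(s) = -8 + s*(-60) = -8 - 60*s)
31987 - f(C(-10)) = 31987 - (-8 - 60*(-13)) = 31987 - (-8 + 780) = 31987 - 1*772 = 31987 - 772 = 31215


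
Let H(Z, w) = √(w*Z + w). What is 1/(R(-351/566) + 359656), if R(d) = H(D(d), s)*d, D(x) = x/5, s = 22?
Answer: 221212225120/79560304033200283 + 198666*√38585635/58635944072468608571 ≈ 2.7805e-6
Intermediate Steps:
D(x) = x/5 (D(x) = x*(⅕) = x/5)
H(Z, w) = √(w + Z*w) (H(Z, w) = √(Z*w + w) = √(w + Z*w))
R(d) = d*√(22 + 22*d/5) (R(d) = √(22*(1 + d/5))*d = √(22 + 22*d/5)*d = d*√(22 + 22*d/5))
1/(R(-351/566) + 359656) = 1/((-351/566)*√(550 + 110*(-351/566))/5 + 359656) = 1/((-351*1/566)*√(550 + 110*(-351*1/566))/5 + 359656) = 1/((⅕)*(-351/566)*√(550 + 110*(-351/566)) + 359656) = 1/((⅕)*(-351/566)*√(550 - 19305/283) + 359656) = 1/((⅕)*(-351/566)*√(136345/283) + 359656) = 1/((⅕)*(-351/566)*(√38585635/283) + 359656) = 1/(-351*√38585635/800890 + 359656) = 1/(359656 - 351*√38585635/800890)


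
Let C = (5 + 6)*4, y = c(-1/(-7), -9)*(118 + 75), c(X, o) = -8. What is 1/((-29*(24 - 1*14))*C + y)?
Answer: -1/14304 ≈ -6.9911e-5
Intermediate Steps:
y = -1544 (y = -8*(118 + 75) = -8*193 = -1544)
C = 44 (C = 11*4 = 44)
1/((-29*(24 - 1*14))*C + y) = 1/(-29*(24 - 1*14)*44 - 1544) = 1/(-29*(24 - 14)*44 - 1544) = 1/(-29*10*44 - 1544) = 1/(-290*44 - 1544) = 1/(-12760 - 1544) = 1/(-14304) = -1/14304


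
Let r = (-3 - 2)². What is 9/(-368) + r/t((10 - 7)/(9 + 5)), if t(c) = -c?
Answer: -128827/1104 ≈ -116.69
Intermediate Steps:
r = 25 (r = (-5)² = 25)
9/(-368) + r/t((10 - 7)/(9 + 5)) = 9/(-368) + 25/((-(10 - 7)/(9 + 5))) = 9*(-1/368) + 25/((-3/14)) = -9/368 + 25/((-3/14)) = -9/368 + 25/((-1*3/14)) = -9/368 + 25/(-3/14) = -9/368 + 25*(-14/3) = -9/368 - 350/3 = -128827/1104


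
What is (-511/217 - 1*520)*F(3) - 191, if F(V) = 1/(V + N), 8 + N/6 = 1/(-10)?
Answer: -1269023/7068 ≈ -179.54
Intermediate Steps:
N = -243/5 (N = -48 + 6*(1/(-10)) = -48 + 6*(1*(-1/10)) = -48 + 6*(-1/10) = -48 - 3/5 = -243/5 ≈ -48.600)
F(V) = 1/(-243/5 + V) (F(V) = 1/(V - 243/5) = 1/(-243/5 + V))
(-511/217 - 1*520)*F(3) - 191 = (-511/217 - 1*520)*(5/(-243 + 5*3)) - 191 = (-511*1/217 - 520)*(5/(-243 + 15)) - 191 = (-73/31 - 520)*(5/(-228)) - 191 = -80965*(-1)/(31*228) - 191 = -16193/31*(-5/228) - 191 = 80965/7068 - 191 = -1269023/7068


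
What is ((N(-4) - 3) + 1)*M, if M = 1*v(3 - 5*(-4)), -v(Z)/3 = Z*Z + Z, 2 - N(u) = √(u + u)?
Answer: 3312*I*√2 ≈ 4683.9*I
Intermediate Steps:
N(u) = 2 - √2*√u (N(u) = 2 - √(u + u) = 2 - √(2*u) = 2 - √2*√u)
v(Z) = -3*Z - 3*Z² (v(Z) = -3*(Z*Z + Z) = -3*(Z² + Z) = -3*(Z + Z²) = -3*Z - 3*Z²)
M = -1656 (M = 1*(-3*(3 - 5*(-4))*(1 + (3 - 5*(-4)))) = 1*(-3*(3 + 20)*(1 + (3 + 20))) = 1*(-3*23*(1 + 23)) = 1*(-3*23*24) = 1*(-1656) = -1656)
((N(-4) - 3) + 1)*M = (((2 - √2*√(-4)) - 3) + 1)*(-1656) = (((2 - √2*2*I) - 3) + 1)*(-1656) = (((2 - 2*I*√2) - 3) + 1)*(-1656) = ((-1 - 2*I*√2) + 1)*(-1656) = -2*I*√2*(-1656) = 3312*I*√2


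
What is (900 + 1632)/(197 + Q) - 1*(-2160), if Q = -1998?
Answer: 3887628/1801 ≈ 2158.6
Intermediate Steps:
(900 + 1632)/(197 + Q) - 1*(-2160) = (900 + 1632)/(197 - 1998) - 1*(-2160) = 2532/(-1801) + 2160 = 2532*(-1/1801) + 2160 = -2532/1801 + 2160 = 3887628/1801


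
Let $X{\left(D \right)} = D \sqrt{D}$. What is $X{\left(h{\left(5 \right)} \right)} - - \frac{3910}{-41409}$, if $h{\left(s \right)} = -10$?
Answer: $- \frac{3910}{41409} - 10 i \sqrt{10} \approx -0.094424 - 31.623 i$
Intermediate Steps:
$X{\left(D \right)} = D^{\frac{3}{2}}$
$X{\left(h{\left(5 \right)} \right)} - - \frac{3910}{-41409} = \left(-10\right)^{\frac{3}{2}} - - \frac{3910}{-41409} = - 10 i \sqrt{10} - \left(-3910\right) \left(- \frac{1}{41409}\right) = - 10 i \sqrt{10} - \frac{3910}{41409} = - \frac{3910}{41409} - 10 i \sqrt{10}$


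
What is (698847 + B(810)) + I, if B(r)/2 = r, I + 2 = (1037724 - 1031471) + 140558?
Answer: 847276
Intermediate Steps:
I = 146809 (I = -2 + ((1037724 - 1031471) + 140558) = -2 + (6253 + 140558) = -2 + 146811 = 146809)
B(r) = 2*r
(698847 + B(810)) + I = (698847 + 2*810) + 146809 = (698847 + 1620) + 146809 = 700467 + 146809 = 847276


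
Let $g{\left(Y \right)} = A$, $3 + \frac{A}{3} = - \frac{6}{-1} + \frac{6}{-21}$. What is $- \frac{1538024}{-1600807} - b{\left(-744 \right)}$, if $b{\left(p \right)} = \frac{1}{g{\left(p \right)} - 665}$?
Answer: $\frac{372791579}{387395294} \approx 0.9623$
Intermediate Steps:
$A = \frac{57}{7}$ ($A = -9 + 3 \left(- \frac{6}{-1} + \frac{6}{-21}\right) = -9 + 3 \left(\left(-6\right) \left(-1\right) + 6 \left(- \frac{1}{21}\right)\right) = -9 + 3 \left(6 - \frac{2}{7}\right) = -9 + 3 \cdot \frac{40}{7} = -9 + \frac{120}{7} = \frac{57}{7} \approx 8.1429$)
$g{\left(Y \right)} = \frac{57}{7}$
$b{\left(p \right)} = - \frac{7}{4598}$ ($b{\left(p \right)} = \frac{1}{\frac{57}{7} - 665} = \frac{1}{- \frac{4598}{7}} = - \frac{7}{4598}$)
$- \frac{1538024}{-1600807} - b{\left(-744 \right)} = - \frac{1538024}{-1600807} - - \frac{7}{4598} = \left(-1538024\right) \left(- \frac{1}{1600807}\right) + \frac{7}{4598} = \frac{1538024}{1600807} + \frac{7}{4598} = \frac{372791579}{387395294}$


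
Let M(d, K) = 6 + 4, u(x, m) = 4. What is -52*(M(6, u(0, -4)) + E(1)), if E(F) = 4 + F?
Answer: -780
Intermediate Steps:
M(d, K) = 10
-52*(M(6, u(0, -4)) + E(1)) = -52*(10 + (4 + 1)) = -52*(10 + 5) = -52*15 = -780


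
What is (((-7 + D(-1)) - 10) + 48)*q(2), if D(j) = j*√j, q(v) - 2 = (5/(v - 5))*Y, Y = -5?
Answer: 961/3 - 31*I/3 ≈ 320.33 - 10.333*I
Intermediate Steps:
q(v) = 2 - 25/(-5 + v) (q(v) = 2 + (5/(v - 5))*(-5) = 2 + (5/(-5 + v))*(-5) = 2 - 25/(-5 + v))
D(j) = j^(3/2)
(((-7 + D(-1)) - 10) + 48)*q(2) = (((-7 + (-1)^(3/2)) - 10) + 48)*((-35 + 2*2)/(-5 + 2)) = (((-7 - I) - 10) + 48)*((-35 + 4)/(-3)) = ((-17 - I) + 48)*(-⅓*(-31)) = (31 - I)*(31/3) = 961/3 - 31*I/3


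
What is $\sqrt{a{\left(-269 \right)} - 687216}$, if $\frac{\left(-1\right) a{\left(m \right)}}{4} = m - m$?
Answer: $4 i \sqrt{42951} \approx 828.99 i$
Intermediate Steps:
$a{\left(m \right)} = 0$ ($a{\left(m \right)} = - 4 \left(m - m\right) = \left(-4\right) 0 = 0$)
$\sqrt{a{\left(-269 \right)} - 687216} = \sqrt{0 - 687216} = \sqrt{-687216} = 4 i \sqrt{42951}$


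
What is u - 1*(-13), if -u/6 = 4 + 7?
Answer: -53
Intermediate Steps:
u = -66 (u = -6*(4 + 7) = -6*11 = -66)
u - 1*(-13) = -66 - 1*(-13) = -66 + 13 = -53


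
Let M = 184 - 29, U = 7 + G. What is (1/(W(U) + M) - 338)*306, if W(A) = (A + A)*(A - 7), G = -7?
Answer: -16031034/155 ≈ -1.0343e+5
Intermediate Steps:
U = 0 (U = 7 - 7 = 0)
W(A) = 2*A*(-7 + A) (W(A) = (2*A)*(-7 + A) = 2*A*(-7 + A))
M = 155
(1/(W(U) + M) - 338)*306 = (1/(2*0*(-7 + 0) + 155) - 338)*306 = (1/(2*0*(-7) + 155) - 338)*306 = (1/(0 + 155) - 338)*306 = (1/155 - 338)*306 = -52389/155*306 = -16031034/155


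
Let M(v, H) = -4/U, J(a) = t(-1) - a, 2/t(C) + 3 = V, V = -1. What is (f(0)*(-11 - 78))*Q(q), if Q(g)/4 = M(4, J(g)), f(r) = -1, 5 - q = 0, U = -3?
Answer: 1424/3 ≈ 474.67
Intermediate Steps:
t(C) = -½ (t(C) = 2/(-3 - 1) = 2/(-4) = 2*(-¼) = -½)
J(a) = -½ - a
q = 5 (q = 5 - 1*0 = 5 + 0 = 5)
M(v, H) = 4/3 (M(v, H) = -4/(-3) = -4*(-⅓) = 4/3)
Q(g) = 16/3 (Q(g) = 4*(4/3) = 16/3)
(f(0)*(-11 - 78))*Q(q) = -(-11 - 78)*(16/3) = -1*(-89)*(16/3) = 89*(16/3) = 1424/3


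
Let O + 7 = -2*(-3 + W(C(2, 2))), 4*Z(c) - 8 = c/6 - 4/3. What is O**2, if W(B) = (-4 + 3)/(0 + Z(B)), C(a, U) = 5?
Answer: 1/225 ≈ 0.0044444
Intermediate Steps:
Z(c) = 5/3 + c/24 (Z(c) = 2 + (c/6 - 4/3)/4 = 2 + (-4/3 + c/6)/4 = 2 + (-1/3 + c/24) = 5/3 + c/24)
W(B) = -1/(5/3 + B/24) (W(B) = (-4 + 3)/(0 + (5/3 + B/24)) = -1/(5/3 + B/24))
O = 1/15 (O = -7 - 2*(-3 - 24/(40 + 5)) = -7 - 2*(-3 - 24/45) = -7 - 2*(-3 - 24*1/45) = -7 - 2*(-3 - 8/15) = -7 - 2*(-53/15) = -7 + 106/15 = 1/15 ≈ 0.066667)
O**2 = (1/15)**2 = 1/225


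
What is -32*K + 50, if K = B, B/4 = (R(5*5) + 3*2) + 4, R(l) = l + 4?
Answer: -4942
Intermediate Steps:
R(l) = 4 + l
B = 156 (B = 4*(((4 + 5*5) + 3*2) + 4) = 4*(((4 + 25) + 6) + 4) = 4*((29 + 6) + 4) = 4*(35 + 4) = 4*39 = 156)
K = 156
-32*K + 50 = -32*156 + 50 = -4992 + 50 = -4942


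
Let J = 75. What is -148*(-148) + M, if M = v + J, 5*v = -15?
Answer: 21976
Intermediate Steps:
v = -3 (v = (⅕)*(-15) = -3)
M = 72 (M = -3 + 75 = 72)
-148*(-148) + M = -148*(-148) + 72 = 21904 + 72 = 21976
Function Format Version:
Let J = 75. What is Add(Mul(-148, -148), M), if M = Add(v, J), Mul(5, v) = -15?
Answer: 21976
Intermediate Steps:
v = -3 (v = Mul(Rational(1, 5), -15) = -3)
M = 72 (M = Add(-3, 75) = 72)
Add(Mul(-148, -148), M) = Add(Mul(-148, -148), 72) = Add(21904, 72) = 21976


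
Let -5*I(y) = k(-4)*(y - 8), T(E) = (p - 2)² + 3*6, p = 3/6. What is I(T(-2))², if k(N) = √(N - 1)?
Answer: -2401/80 ≈ -30.013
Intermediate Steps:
p = ½ (p = 3*(⅙) = ½ ≈ 0.50000)
k(N) = √(-1 + N)
T(E) = 81/4 (T(E) = (½ - 2)² + 3*6 = (-3/2)² + 18 = 9/4 + 18 = 81/4)
I(y) = -I*√5*(-8 + y)/5 (I(y) = -√(-1 - 4)*(y - 8)/5 = -√(-5)*(-8 + y)/5 = -I*√5*(-8 + y)/5)
I(T(-2))² = (I*√5*(8 - 1*81/4)/5)² = (I*√5*(8 - 81/4)/5)² = ((⅕)*I*√5*(-49/4))² = (-49*I*√5/20)² = -2401/80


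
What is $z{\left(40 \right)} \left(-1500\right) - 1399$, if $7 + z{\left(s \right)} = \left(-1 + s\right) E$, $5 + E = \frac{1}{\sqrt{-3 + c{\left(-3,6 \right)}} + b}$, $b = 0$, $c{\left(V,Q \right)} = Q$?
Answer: $301601 - 19500 \sqrt{3} \approx 2.6783 \cdot 10^{5}$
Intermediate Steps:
$E = -5 + \frac{\sqrt{3}}{3}$ ($E = -5 + \frac{1}{\sqrt{-3 + 6} + 0} = -5 + \frac{1}{\sqrt{3} + 0} = -5 + \frac{1}{\sqrt{3}} = -5 + \frac{\sqrt{3}}{3} \approx -4.4227$)
$z{\left(s \right)} = -7 + \left(-1 + s\right) \left(-5 + \frac{\sqrt{3}}{3}\right)$
$z{\left(40 \right)} \left(-1500\right) - 1399 = \left(-2 - 200 - \frac{\sqrt{3}}{3} + \frac{1}{3} \cdot 40 \sqrt{3}\right) \left(-1500\right) - 1399 = \left(-2 - 200 - \frac{\sqrt{3}}{3} + \frac{40 \sqrt{3}}{3}\right) \left(-1500\right) - 1399 = \left(-202 + 13 \sqrt{3}\right) \left(-1500\right) - 1399 = \left(303000 - 19500 \sqrt{3}\right) - 1399 = 301601 - 19500 \sqrt{3}$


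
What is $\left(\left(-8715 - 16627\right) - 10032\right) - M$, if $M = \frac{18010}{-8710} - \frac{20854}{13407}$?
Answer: $- \frac{413037469037}{11677497} \approx -35370.0$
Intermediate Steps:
$M = - \frac{42309841}{11677497}$ ($M = 18010 \left(- \frac{1}{8710}\right) - \frac{20854}{13407} = - \frac{1801}{871} - \frac{20854}{13407} = - \frac{42309841}{11677497} \approx -3.6232$)
$\left(\left(-8715 - 16627\right) - 10032\right) - M = \left(\left(-8715 - 16627\right) - 10032\right) - - \frac{42309841}{11677497} = \left(-25342 - 10032\right) + \frac{42309841}{11677497} = -35374 + \frac{42309841}{11677497} = - \frac{413037469037}{11677497}$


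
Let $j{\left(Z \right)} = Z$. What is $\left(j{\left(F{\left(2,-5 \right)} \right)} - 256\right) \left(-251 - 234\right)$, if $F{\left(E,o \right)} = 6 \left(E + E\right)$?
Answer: $112520$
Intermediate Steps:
$F{\left(E,o \right)} = 12 E$ ($F{\left(E,o \right)} = 6 \cdot 2 E = 12 E$)
$\left(j{\left(F{\left(2,-5 \right)} \right)} - 256\right) \left(-251 - 234\right) = \left(12 \cdot 2 - 256\right) \left(-251 - 234\right) = \left(24 - 256\right) \left(-485\right) = \left(-232\right) \left(-485\right) = 112520$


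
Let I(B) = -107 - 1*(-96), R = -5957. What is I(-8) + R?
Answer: -5968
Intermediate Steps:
I(B) = -11 (I(B) = -107 + 96 = -11)
I(-8) + R = -11 - 5957 = -5968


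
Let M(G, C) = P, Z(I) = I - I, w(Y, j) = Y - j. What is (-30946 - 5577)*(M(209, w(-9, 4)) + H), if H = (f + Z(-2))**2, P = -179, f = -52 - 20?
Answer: -182797615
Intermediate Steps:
f = -72
Z(I) = 0
M(G, C) = -179
H = 5184 (H = (-72 + 0)**2 = (-72)**2 = 5184)
(-30946 - 5577)*(M(209, w(-9, 4)) + H) = (-30946 - 5577)*(-179 + 5184) = -36523*5005 = -182797615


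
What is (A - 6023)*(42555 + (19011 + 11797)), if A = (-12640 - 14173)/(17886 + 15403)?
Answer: -14711222684980/33289 ≈ -4.4192e+8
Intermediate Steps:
A = -26813/33289 ≈ -0.80546
(A - 6023)*(42555 + (19011 + 11797)) = (-26813/33289 - 6023)*(42555 + (19011 + 11797)) = -200526460*(42555 + 30808)/33289 = -200526460/33289*73363 = -14711222684980/33289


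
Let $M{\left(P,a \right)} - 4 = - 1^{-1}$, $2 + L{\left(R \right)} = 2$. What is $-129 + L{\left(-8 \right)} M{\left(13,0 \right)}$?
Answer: $-129$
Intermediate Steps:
$L{\left(R \right)} = 0$ ($L{\left(R \right)} = -2 + 2 = 0$)
$M{\left(P,a \right)} = 3$ ($M{\left(P,a \right)} = 4 - 1^{-1} = 4 - 1 = 3$)
$-129 + L{\left(-8 \right)} M{\left(13,0 \right)} = -129 + 0 \cdot 3 = -129 + 0 = -129$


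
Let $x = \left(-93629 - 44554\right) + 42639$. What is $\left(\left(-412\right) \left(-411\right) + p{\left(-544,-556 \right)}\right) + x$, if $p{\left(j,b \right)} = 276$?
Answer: $74064$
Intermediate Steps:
$x = -95544$ ($x = -138183 + 42639 = -95544$)
$\left(\left(-412\right) \left(-411\right) + p{\left(-544,-556 \right)}\right) + x = \left(\left(-412\right) \left(-411\right) + 276\right) - 95544 = \left(169332 + 276\right) - 95544 = 169608 - 95544 = 74064$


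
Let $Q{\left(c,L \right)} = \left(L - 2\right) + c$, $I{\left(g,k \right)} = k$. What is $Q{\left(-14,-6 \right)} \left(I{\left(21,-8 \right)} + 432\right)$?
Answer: $-9328$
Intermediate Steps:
$Q{\left(c,L \right)} = -2 + L + c$ ($Q{\left(c,L \right)} = \left(-2 + L\right) + c = -2 + L + c$)
$Q{\left(-14,-6 \right)} \left(I{\left(21,-8 \right)} + 432\right) = \left(-2 - 6 - 14\right) \left(-8 + 432\right) = \left(-22\right) 424 = -9328$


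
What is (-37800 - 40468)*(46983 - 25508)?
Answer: -1680805300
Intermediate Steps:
(-37800 - 40468)*(46983 - 25508) = -78268*21475 = -1680805300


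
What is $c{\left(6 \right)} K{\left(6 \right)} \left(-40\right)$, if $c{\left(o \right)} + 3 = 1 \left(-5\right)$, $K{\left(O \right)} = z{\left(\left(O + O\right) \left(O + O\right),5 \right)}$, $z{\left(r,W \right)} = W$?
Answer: $1600$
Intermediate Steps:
$K{\left(O \right)} = 5$
$c{\left(o \right)} = -8$ ($c{\left(o \right)} = -3 + 1 \left(-5\right) = -3 - 5 = -8$)
$c{\left(6 \right)} K{\left(6 \right)} \left(-40\right) = \left(-8\right) 5 \left(-40\right) = \left(-40\right) \left(-40\right) = 1600$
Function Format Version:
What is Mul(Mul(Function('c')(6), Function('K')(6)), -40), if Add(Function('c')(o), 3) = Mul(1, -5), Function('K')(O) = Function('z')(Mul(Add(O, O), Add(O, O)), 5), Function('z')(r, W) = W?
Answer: 1600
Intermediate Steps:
Function('K')(O) = 5
Function('c')(o) = -8 (Function('c')(o) = Add(-3, Mul(1, -5)) = Add(-3, -5) = -8)
Mul(Mul(Function('c')(6), Function('K')(6)), -40) = Mul(Mul(-8, 5), -40) = Mul(-40, -40) = 1600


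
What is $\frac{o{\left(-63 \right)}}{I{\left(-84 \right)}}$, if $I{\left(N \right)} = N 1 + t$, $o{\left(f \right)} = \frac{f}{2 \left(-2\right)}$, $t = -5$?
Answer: $- \frac{63}{356} \approx -0.17697$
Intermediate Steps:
$o{\left(f \right)} = - \frac{f}{4}$ ($o{\left(f \right)} = \frac{f}{-4} = f \left(- \frac{1}{4}\right) = - \frac{f}{4}$)
$I{\left(N \right)} = -5 + N$ ($I{\left(N \right)} = N 1 - 5 = N - 5 = -5 + N$)
$\frac{o{\left(-63 \right)}}{I{\left(-84 \right)}} = \frac{\left(- \frac{1}{4}\right) \left(-63\right)}{-5 - 84} = \frac{63}{4 \left(-89\right)} = \frac{63}{4} \left(- \frac{1}{89}\right) = - \frac{63}{356}$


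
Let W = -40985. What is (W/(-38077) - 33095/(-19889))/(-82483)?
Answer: -2075308980/62465485543799 ≈ -3.3223e-5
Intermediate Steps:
(W/(-38077) - 33095/(-19889))/(-82483) = (-40985/(-38077) - 33095/(-19889))/(-82483) = (-40985*(-1/38077) - 33095*(-1/19889))*(-1/82483) = (40985/38077 + 33095/19889)*(-1/82483) = (2075308980/757313453)*(-1/82483) = -2075308980/62465485543799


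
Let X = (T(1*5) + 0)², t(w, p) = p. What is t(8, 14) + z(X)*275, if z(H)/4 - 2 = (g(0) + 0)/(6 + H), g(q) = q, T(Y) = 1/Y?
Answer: 2214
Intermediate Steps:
X = 1/25 (X = (1/(1*5) + 0)² = (1/5 + 0)² = (⅕ + 0)² = (⅕)² = 1/25 ≈ 0.040000)
z(H) = 8 (z(H) = 8 + 4*((0 + 0)/(6 + H)) = 8 + 4*(0/(6 + H)) = 8 + 4*0 = 8 + 0 = 8)
t(8, 14) + z(X)*275 = 14 + 8*275 = 14 + 2200 = 2214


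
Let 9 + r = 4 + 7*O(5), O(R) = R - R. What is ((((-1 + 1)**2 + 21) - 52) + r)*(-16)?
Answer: 576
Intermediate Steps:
O(R) = 0
r = -5 (r = -9 + (4 + 7*0) = -9 + (4 + 0) = -9 + 4 = -5)
((((-1 + 1)**2 + 21) - 52) + r)*(-16) = ((((-1 + 1)**2 + 21) - 52) - 5)*(-16) = (((0**2 + 21) - 52) - 5)*(-16) = (((0 + 21) - 52) - 5)*(-16) = ((21 - 52) - 5)*(-16) = (-31 - 5)*(-16) = -36*(-16) = 576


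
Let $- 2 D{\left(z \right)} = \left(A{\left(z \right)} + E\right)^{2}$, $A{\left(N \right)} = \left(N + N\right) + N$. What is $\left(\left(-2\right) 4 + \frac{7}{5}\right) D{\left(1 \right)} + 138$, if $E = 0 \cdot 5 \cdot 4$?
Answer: $\frac{1677}{10} \approx 167.7$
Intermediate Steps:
$A{\left(N \right)} = 3 N$ ($A{\left(N \right)} = 2 N + N = 3 N$)
$E = 0$ ($E = 0 \cdot 4 = 0$)
$D{\left(z \right)} = - \frac{9 z^{2}}{2}$ ($D{\left(z \right)} = - \frac{\left(3 z + 0\right)^{2}}{2} = - \frac{\left(3 z\right)^{2}}{2} = - \frac{9 z^{2}}{2}$)
$\left(\left(-2\right) 4 + \frac{7}{5}\right) D{\left(1 \right)} + 138 = \left(\left(-2\right) 4 + \frac{7}{5}\right) \left(- \frac{9 \cdot 1^{2}}{2}\right) + 138 = \left(-8 + 7 \cdot \frac{1}{5}\right) \left(\left(- \frac{9}{2}\right) 1\right) + 138 = \left(-8 + \frac{7}{5}\right) \left(- \frac{9}{2}\right) + 138 = \left(- \frac{33}{5}\right) \left(- \frac{9}{2}\right) + 138 = \frac{297}{10} + 138 = \frac{1677}{10}$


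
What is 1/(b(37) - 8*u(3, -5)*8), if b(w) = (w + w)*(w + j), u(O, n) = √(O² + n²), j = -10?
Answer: 999/1926370 + 16*√34/963185 ≈ 0.00061545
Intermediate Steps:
b(w) = 2*w*(-10 + w) (b(w) = (w + w)*(w - 10) = (2*w)*(-10 + w) = 2*w*(-10 + w))
1/(b(37) - 8*u(3, -5)*8) = 1/(2*37*(-10 + 37) - 8*√(3² + (-5)²)*8) = 1/(2*37*27 - 8*√(9 + 25)*8) = 1/(1998 - 8*√34*8) = 1/(1998 - 64*√34)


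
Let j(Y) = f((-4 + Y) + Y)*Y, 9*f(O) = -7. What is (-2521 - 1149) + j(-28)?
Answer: -32834/9 ≈ -3648.2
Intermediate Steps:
f(O) = -7/9 (f(O) = (1/9)*(-7) = -7/9)
j(Y) = -7*Y/9
(-2521 - 1149) + j(-28) = (-2521 - 1149) - 7/9*(-28) = -3670 + 196/9 = -32834/9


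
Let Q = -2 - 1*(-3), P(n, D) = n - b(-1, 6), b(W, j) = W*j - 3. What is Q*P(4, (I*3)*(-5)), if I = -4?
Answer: 13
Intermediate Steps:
b(W, j) = -3 + W*j
P(n, D) = 9 + n (P(n, D) = n - (-3 - 1*6) = n - (-3 - 6) = n - 1*(-9) = n + 9 = 9 + n)
Q = 1 (Q = -2 + 3 = 1)
Q*P(4, (I*3)*(-5)) = 1*(9 + 4) = 1*13 = 13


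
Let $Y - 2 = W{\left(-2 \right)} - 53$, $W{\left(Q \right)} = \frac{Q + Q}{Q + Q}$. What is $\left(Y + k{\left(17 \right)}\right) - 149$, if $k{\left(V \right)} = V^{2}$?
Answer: $90$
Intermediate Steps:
$W{\left(Q \right)} = 1$ ($W{\left(Q \right)} = \frac{2 Q}{2 Q} = 2 Q \frac{1}{2 Q} = 1$)
$Y = -50$ ($Y = 2 + \left(1 - 53\right) = 2 - 52 = -50$)
$\left(Y + k{\left(17 \right)}\right) - 149 = \left(-50 + 17^{2}\right) - 149 = \left(-50 + 289\right) - 149 = 239 - 149 = 90$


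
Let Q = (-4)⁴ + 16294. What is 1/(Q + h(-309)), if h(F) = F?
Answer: 1/16241 ≈ 6.1573e-5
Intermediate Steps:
Q = 16550 (Q = 256 + 16294 = 16550)
1/(Q + h(-309)) = 1/(16550 - 309) = 1/16241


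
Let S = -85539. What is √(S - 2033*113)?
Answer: 2*I*√78817 ≈ 561.49*I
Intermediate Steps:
√(S - 2033*113) = √(-85539 - 2033*113) = √(-85539 - 229729) = √(-315268) = 2*I*√78817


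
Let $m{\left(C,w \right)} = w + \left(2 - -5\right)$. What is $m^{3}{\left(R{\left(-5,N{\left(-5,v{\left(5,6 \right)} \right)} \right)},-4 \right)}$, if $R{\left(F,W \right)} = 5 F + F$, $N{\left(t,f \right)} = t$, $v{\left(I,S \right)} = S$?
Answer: $27$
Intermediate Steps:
$R{\left(F,W \right)} = 6 F$
$m{\left(C,w \right)} = 7 + w$ ($m{\left(C,w \right)} = w + \left(2 + 5\right) = w + 7 = 7 + w$)
$m^{3}{\left(R{\left(-5,N{\left(-5,v{\left(5,6 \right)} \right)} \right)},-4 \right)} = \left(7 - 4\right)^{3} = 3^{3} = 27$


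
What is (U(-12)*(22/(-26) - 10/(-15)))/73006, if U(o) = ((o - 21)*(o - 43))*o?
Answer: 25410/474539 ≈ 0.053547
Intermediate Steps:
U(o) = o*(-43 + o)*(-21 + o) (U(o) = ((-21 + o)*(-43 + o))*o = ((-43 + o)*(-21 + o))*o = o*(-43 + o)*(-21 + o))
(U(-12)*(22/(-26) - 10/(-15)))/73006 = ((-12*(903 + (-12)² - 64*(-12)))*(22/(-26) - 10/(-15)))/73006 = ((-12*(903 + 144 + 768))*(22*(-1/26) - 10*(-1/15)))*(1/73006) = ((-12*1815)*(-11/13 + ⅔))*(1/73006) = -21780*(-7/39)*(1/73006) = (50820/13)*(1/73006) = 25410/474539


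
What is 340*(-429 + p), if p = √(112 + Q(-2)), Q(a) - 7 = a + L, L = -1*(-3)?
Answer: -145860 + 680*√30 ≈ -1.4214e+5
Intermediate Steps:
L = 3
Q(a) = 10 + a (Q(a) = 7 + (a + 3) = 7 + (3 + a) = 10 + a)
p = 2*√30 (p = √(112 + (10 - 2)) = √(112 + 8) = √120 = 2*√30 ≈ 10.954)
340*(-429 + p) = 340*(-429 + 2*√30) = -145860 + 680*√30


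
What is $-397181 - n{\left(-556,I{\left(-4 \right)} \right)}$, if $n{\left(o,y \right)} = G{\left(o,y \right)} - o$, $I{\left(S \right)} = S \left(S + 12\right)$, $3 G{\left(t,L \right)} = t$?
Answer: $- \frac{1192655}{3} \approx -3.9755 \cdot 10^{5}$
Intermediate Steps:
$G{\left(t,L \right)} = \frac{t}{3}$
$I{\left(S \right)} = S \left(12 + S\right)$
$n{\left(o,y \right)} = - \frac{2 o}{3}$ ($n{\left(o,y \right)} = \frac{o}{3} - o = - \frac{2 o}{3}$)
$-397181 - n{\left(-556,I{\left(-4 \right)} \right)} = -397181 - \left(- \frac{2}{3}\right) \left(-556\right) = -397181 - \frac{1112}{3} = - \frac{1192655}{3}$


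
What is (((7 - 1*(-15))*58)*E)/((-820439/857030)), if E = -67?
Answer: 2526524440/28291 ≈ 89305.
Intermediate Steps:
(((7 - 1*(-15))*58)*E)/((-820439/857030)) = (((7 - 1*(-15))*58)*(-67))/((-820439/857030)) = (((7 + 15)*58)*(-67))/((-820439*1/857030)) = ((22*58)*(-67))/(-820439/857030) = (1276*(-67))*(-857030/820439) = -85492*(-857030/820439) = 2526524440/28291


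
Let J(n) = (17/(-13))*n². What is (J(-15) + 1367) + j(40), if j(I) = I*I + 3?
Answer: 34785/13 ≈ 2675.8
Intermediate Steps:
J(n) = -17*n²/13 (J(n) = (17*(-1/13))*n² = -17*n²/13)
j(I) = 3 + I² (j(I) = I² + 3 = 3 + I²)
(J(-15) + 1367) + j(40) = (-17/13*(-15)² + 1367) + (3 + 40²) = (-17/13*225 + 1367) + (3 + 1600) = (-3825/13 + 1367) + 1603 = 13946/13 + 1603 = 34785/13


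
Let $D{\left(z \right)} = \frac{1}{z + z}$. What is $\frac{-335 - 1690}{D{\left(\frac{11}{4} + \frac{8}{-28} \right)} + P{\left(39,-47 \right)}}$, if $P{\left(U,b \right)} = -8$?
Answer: $\frac{139725}{538} \approx 259.71$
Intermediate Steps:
$D{\left(z \right)} = \frac{1}{2 z}$
$\frac{-335 - 1690}{D{\left(\frac{11}{4} + \frac{8}{-28} \right)} + P{\left(39,-47 \right)}} = \frac{-335 - 1690}{\frac{1}{2 \left(\frac{11}{4} + \frac{8}{-28}\right)} - 8} = - \frac{2025}{\frac{1}{2 \left(11 \cdot \frac{1}{4} + 8 \left(- \frac{1}{28}\right)\right)} - 8} = - \frac{2025}{\frac{1}{2 \left(\frac{11}{4} - \frac{2}{7}\right)} - 8} = - \frac{2025}{\frac{1}{2 \cdot \frac{69}{28}} - 8} = - \frac{2025}{\frac{1}{2} \cdot \frac{28}{69} - 8} = - \frac{2025}{\frac{14}{69} - 8} = - \frac{2025}{- \frac{538}{69}} = \left(-2025\right) \left(- \frac{69}{538}\right) = \frac{139725}{538}$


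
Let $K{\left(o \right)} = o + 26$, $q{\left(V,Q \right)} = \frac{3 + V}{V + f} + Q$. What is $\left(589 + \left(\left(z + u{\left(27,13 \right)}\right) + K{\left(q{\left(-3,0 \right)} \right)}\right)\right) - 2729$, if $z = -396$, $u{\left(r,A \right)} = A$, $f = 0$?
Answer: $-2497$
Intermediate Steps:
$q{\left(V,Q \right)} = Q + \frac{3 + V}{V}$ ($q{\left(V,Q \right)} = \frac{3 + V}{V + 0} + Q = \frac{3 + V}{V} + Q = Q + \frac{3 + V}{V}$)
$K{\left(o \right)} = 26 + o$
$\left(589 + \left(\left(z + u{\left(27,13 \right)}\right) + K{\left(q{\left(-3,0 \right)} \right)}\right)\right) - 2729 = \left(589 + \left(\left(-396 + 13\right) + \left(26 + \left(1 + 0 + \frac{3}{-3}\right)\right)\right)\right) - 2729 = \left(589 + \left(-383 + \left(26 + \left(1 + 0 + 3 \left(- \frac{1}{3}\right)\right)\right)\right)\right) - 2729 = \left(589 + \left(-383 + \left(26 + \left(1 + 0 - 1\right)\right)\right)\right) - 2729 = \left(589 + \left(-383 + \left(26 + 0\right)\right)\right) - 2729 = \left(589 + \left(-383 + 26\right)\right) - 2729 = \left(589 - 357\right) - 2729 = 232 - 2729 = -2497$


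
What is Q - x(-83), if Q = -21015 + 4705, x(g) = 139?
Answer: -16449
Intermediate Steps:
Q = -16310
Q - x(-83) = -16310 - 1*139 = -16310 - 139 = -16449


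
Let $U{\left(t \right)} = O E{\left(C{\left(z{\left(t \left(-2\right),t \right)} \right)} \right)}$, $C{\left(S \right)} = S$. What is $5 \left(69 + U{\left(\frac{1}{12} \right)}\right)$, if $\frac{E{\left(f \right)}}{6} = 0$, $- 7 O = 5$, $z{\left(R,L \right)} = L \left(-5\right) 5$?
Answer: $345$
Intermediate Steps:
$z{\left(R,L \right)} = - 25 L$ ($z{\left(R,L \right)} = - 5 L 5 = - 25 L$)
$O = - \frac{5}{7}$ ($O = \left(- \frac{1}{7}\right) 5 = - \frac{5}{7} \approx -0.71429$)
$E{\left(f \right)} = 0$ ($E{\left(f \right)} = 6 \cdot 0 = 0$)
$U{\left(t \right)} = 0$ ($U{\left(t \right)} = \left(- \frac{5}{7}\right) 0 = 0$)
$5 \left(69 + U{\left(\frac{1}{12} \right)}\right) = 5 \left(69 + 0\right) = 5 \cdot 69 = 345$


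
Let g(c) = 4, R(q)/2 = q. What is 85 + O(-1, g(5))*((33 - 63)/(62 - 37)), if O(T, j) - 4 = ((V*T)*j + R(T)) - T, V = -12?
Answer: 119/5 ≈ 23.800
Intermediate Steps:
R(q) = 2*q
O(T, j) = 4 + T - 12*T*j (O(T, j) = 4 + (((-12*T)*j + 2*T) - T) = 4 + ((-12*T*j + 2*T) - T) = 4 + ((2*T - 12*T*j) - T) = 4 + (T - 12*T*j) = 4 + T - 12*T*j)
85 + O(-1, g(5))*((33 - 63)/(62 - 37)) = 85 + (4 - 1 - 12*(-1)*4)*((33 - 63)/(62 - 37)) = 85 + (4 - 1 + 48)*(-30/25) = 85 + 51*(-30*1/25) = 85 + 51*(-6/5) = 85 - 306/5 = 119/5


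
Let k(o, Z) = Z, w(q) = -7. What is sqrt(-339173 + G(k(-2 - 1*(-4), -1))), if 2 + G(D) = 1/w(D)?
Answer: I*sqrt(16619582)/7 ≈ 582.39*I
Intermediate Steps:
G(D) = -15/7 (G(D) = -2 + 1/(-7) = -2 - 1/7 = -15/7)
sqrt(-339173 + G(k(-2 - 1*(-4), -1))) = sqrt(-339173 - 15/7) = sqrt(-2374226/7) = I*sqrt(16619582)/7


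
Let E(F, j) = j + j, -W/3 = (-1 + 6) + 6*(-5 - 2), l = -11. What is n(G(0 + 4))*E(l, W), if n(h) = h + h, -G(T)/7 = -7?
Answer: 21756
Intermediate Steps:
G(T) = 49 (G(T) = -7*(-7) = 49)
n(h) = 2*h
W = 111 (W = -3*((-1 + 6) + 6*(-5 - 2)) = -3*(5 + 6*(-7)) = -3*(5 - 42) = -3*(-37) = 111)
E(F, j) = 2*j
n(G(0 + 4))*E(l, W) = (2*49)*(2*111) = 98*222 = 21756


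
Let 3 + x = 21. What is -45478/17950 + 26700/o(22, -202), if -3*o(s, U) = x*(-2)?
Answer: 19946636/8975 ≈ 2222.5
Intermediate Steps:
x = 18 (x = -3 + 21 = 18)
o(s, U) = 12 (o(s, U) = -6*(-2) = -⅓*(-36) = 12)
-45478/17950 + 26700/o(22, -202) = -45478/17950 + 26700/12 = -45478*1/17950 + 26700*(1/12) = -22739/8975 + 2225 = 19946636/8975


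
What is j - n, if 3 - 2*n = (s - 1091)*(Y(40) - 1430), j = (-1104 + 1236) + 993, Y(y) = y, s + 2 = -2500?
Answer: 4996517/2 ≈ 2.4983e+6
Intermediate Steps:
s = -2502 (s = -2 - 2500 = -2502)
j = 1125 (j = 132 + 993 = 1125)
n = -4994267/2 (n = 3/2 - (-2502 - 1091)*(40 - 1430)/2 = 3/2 - (-3593)*(-1390)/2 = 3/2 - ½*4994270 = 3/2 - 2497135 = -4994267/2 ≈ -2.4971e+6)
j - n = 1125 - 1*(-4994267/2) = 1125 + 4994267/2 = 4996517/2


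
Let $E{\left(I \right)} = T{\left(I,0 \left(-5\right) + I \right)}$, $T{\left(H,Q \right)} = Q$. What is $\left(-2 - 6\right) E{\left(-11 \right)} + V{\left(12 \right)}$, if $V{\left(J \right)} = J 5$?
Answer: $148$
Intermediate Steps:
$V{\left(J \right)} = 5 J$
$E{\left(I \right)} = I$ ($E{\left(I \right)} = 0 \left(-5\right) + I = 0 + I = I$)
$\left(-2 - 6\right) E{\left(-11 \right)} + V{\left(12 \right)} = \left(-2 - 6\right) \left(-11\right) + 5 \cdot 12 = \left(-2 - 6\right) \left(-11\right) + 60 = \left(-8\right) \left(-11\right) + 60 = 88 + 60 = 148$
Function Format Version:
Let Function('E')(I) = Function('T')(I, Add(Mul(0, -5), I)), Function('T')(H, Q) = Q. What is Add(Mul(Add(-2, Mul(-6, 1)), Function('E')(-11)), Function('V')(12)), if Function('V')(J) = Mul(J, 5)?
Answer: 148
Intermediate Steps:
Function('V')(J) = Mul(5, J)
Function('E')(I) = I (Function('E')(I) = Add(Mul(0, -5), I) = Add(0, I) = I)
Add(Mul(Add(-2, Mul(-6, 1)), Function('E')(-11)), Function('V')(12)) = Add(Mul(Add(-2, Mul(-6, 1)), -11), Mul(5, 12)) = Add(Mul(Add(-2, -6), -11), 60) = Add(Mul(-8, -11), 60) = Add(88, 60) = 148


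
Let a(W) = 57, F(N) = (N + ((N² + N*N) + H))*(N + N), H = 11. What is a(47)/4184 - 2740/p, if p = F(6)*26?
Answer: -1235173/14522664 ≈ -0.085051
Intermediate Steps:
F(N) = 2*N*(11 + N + 2*N²) (F(N) = (N + ((N² + N*N) + 11))*(N + N) = (N + ((N² + N²) + 11))*(2*N) = (N + (2*N² + 11))*(2*N) = (N + (11 + 2*N²))*(2*N) = (11 + N + 2*N²)*(2*N) = 2*N*(11 + N + 2*N²))
p = 27768 (p = (2*6*(11 + 6 + 2*6²))*26 = (2*6*(11 + 6 + 2*36))*26 = (2*6*(11 + 6 + 72))*26 = (2*6*89)*26 = 1068*26 = 27768)
a(47)/4184 - 2740/p = 57/4184 - 2740/27768 = 57*(1/4184) - 2740*1/27768 = 57/4184 - 685/6942 = -1235173/14522664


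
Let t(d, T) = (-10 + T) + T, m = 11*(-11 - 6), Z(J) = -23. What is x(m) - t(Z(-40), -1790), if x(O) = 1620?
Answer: 5210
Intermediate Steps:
m = -187 (m = 11*(-17) = -187)
t(d, T) = -10 + 2*T
x(m) - t(Z(-40), -1790) = 1620 - (-10 + 2*(-1790)) = 1620 - (-10 - 3580) = 1620 - 1*(-3590) = 1620 + 3590 = 5210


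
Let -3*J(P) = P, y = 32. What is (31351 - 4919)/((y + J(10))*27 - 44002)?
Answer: -6608/10807 ≈ -0.61146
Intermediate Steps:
J(P) = -P/3
(31351 - 4919)/((y + J(10))*27 - 44002) = (31351 - 4919)/((32 - ⅓*10)*27 - 44002) = 26432/((32 - 10/3)*27 - 44002) = 26432/((86/3)*27 - 44002) = 26432/(774 - 44002) = 26432/(-43228) = 26432*(-1/43228) = -6608/10807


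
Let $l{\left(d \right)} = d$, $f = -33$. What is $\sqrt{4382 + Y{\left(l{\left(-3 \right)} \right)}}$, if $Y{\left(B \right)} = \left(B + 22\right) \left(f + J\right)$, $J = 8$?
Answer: $\sqrt{3907} \approx 62.506$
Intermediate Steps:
$Y{\left(B \right)} = -550 - 25 B$ ($Y{\left(B \right)} = \left(B + 22\right) \left(-33 + 8\right) = \left(22 + B\right) \left(-25\right) = -550 - 25 B$)
$\sqrt{4382 + Y{\left(l{\left(-3 \right)} \right)}} = \sqrt{4382 - 475} = \sqrt{3907}$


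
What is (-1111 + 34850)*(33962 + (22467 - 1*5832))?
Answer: 1707092183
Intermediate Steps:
(-1111 + 34850)*(33962 + (22467 - 1*5832)) = 33739*(33962 + (22467 - 5832)) = 33739*(33962 + 16635) = 33739*50597 = 1707092183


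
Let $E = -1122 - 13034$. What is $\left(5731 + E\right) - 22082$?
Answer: $-30507$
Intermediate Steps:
$E = -14156$ ($E = -1122 - 13034 = -14156$)
$\left(5731 + E\right) - 22082 = \left(5731 - 14156\right) - 22082 = -8425 - 22082 = -30507$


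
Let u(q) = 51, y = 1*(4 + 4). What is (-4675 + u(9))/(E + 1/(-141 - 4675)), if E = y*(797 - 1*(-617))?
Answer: -1309952/3204623 ≈ -0.40877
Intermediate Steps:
y = 8 (y = 1*8 = 8)
E = 11312 (E = 8*(797 - 1*(-617)) = 8*(797 + 617) = 8*1414 = 11312)
(-4675 + u(9))/(E + 1/(-141 - 4675)) = (-4675 + 51)/(11312 + 1/(-141 - 4675)) = -4624/(11312 + 1/(-4816)) = -4624/(11312 - 1/4816) = -4624/54478591/4816 = -4624*4816/54478591 = -1309952/3204623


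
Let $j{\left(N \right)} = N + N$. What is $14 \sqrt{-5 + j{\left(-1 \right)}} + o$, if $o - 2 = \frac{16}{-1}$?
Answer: $-14 + 14 i \sqrt{7} \approx -14.0 + 37.041 i$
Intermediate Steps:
$o = -14$ ($o = 2 + \frac{16}{-1} = 2 + 16 \left(-1\right) = 2 - 16 = -14$)
$j{\left(N \right)} = 2 N$
$14 \sqrt{-5 + j{\left(-1 \right)}} + o = 14 \sqrt{-5 + 2 \left(-1\right)} - 14 = 14 \sqrt{-5 - 2} - 14 = 14 \sqrt{-7} - 14 = 14 i \sqrt{7} - 14 = -14 + 14 i \sqrt{7}$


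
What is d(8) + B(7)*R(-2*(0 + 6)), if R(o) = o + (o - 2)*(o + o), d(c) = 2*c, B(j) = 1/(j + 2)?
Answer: 52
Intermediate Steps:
B(j) = 1/(2 + j)
R(o) = o + 2*o*(-2 + o) (R(o) = o + (-2 + o)*(2*o) = o + 2*o*(-2 + o))
d(8) + B(7)*R(-2*(0 + 6)) = 2*8 + ((-2*(0 + 6))*(-3 + 2*(-2*(0 + 6))))/(2 + 7) = 16 + ((-2*6)*(-3 + 2*(-2*6)))/9 = 16 + (-12*(-3 + 2*(-12)))/9 = 16 + (-12*(-3 - 24))/9 = 16 + (-12*(-27))/9 = 16 + (⅑)*324 = 16 + 36 = 52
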